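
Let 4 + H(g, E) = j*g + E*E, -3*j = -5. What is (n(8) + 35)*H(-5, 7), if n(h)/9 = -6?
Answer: -2090/3 ≈ -696.67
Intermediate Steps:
j = 5/3 (j = -1/3*(-5) = 5/3 ≈ 1.6667)
n(h) = -54 (n(h) = 9*(-6) = -54)
H(g, E) = -4 + E**2 + 5*g/3 (H(g, E) = -4 + (5*g/3 + E*E) = -4 + (5*g/3 + E**2) = -4 + (E**2 + 5*g/3) = -4 + E**2 + 5*g/3)
(n(8) + 35)*H(-5, 7) = (-54 + 35)*(-4 + 7**2 + (5/3)*(-5)) = -19*(-4 + 49 - 25/3) = -19*110/3 = -2090/3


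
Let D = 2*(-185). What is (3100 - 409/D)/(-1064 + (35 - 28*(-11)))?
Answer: -1147409/266770 ≈ -4.3011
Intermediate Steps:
D = -370
(3100 - 409/D)/(-1064 + (35 - 28*(-11))) = (3100 - 409/(-370))/(-1064 + (35 - 28*(-11))) = (3100 - 409*(-1/370))/(-1064 + (35 + 308)) = (3100 + 409/370)/(-1064 + 343) = (1147409/370)/(-721) = (1147409/370)*(-1/721) = -1147409/266770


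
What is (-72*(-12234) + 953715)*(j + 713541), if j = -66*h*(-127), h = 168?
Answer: 3892423504671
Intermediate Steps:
j = 1408176 (j = -66*168*(-127) = -11088*(-127) = 1408176)
(-72*(-12234) + 953715)*(j + 713541) = (-72*(-12234) + 953715)*(1408176 + 713541) = (880848 + 953715)*2121717 = 1834563*2121717 = 3892423504671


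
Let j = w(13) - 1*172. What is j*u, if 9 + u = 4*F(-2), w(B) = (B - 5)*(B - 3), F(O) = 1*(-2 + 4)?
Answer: 92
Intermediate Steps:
F(O) = 2 (F(O) = 1*2 = 2)
w(B) = (-5 + B)*(-3 + B)
u = -1 (u = -9 + 4*2 = -9 + 8 = -1)
j = -92 (j = (15 + 13² - 8*13) - 1*172 = (15 + 169 - 104) - 172 = 80 - 172 = -92)
j*u = -92*(-1) = 92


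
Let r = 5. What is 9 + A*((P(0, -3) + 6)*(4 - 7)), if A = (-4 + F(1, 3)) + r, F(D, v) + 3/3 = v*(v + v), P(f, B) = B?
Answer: -153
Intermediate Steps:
F(D, v) = -1 + 2*v**2 (F(D, v) = -1 + v*(v + v) = -1 + v*(2*v) = -1 + 2*v**2)
A = 18 (A = (-4 + (-1 + 2*3**2)) + 5 = (-4 + (-1 + 2*9)) + 5 = (-4 + (-1 + 18)) + 5 = (-4 + 17) + 5 = 13 + 5 = 18)
9 + A*((P(0, -3) + 6)*(4 - 7)) = 9 + 18*((-3 + 6)*(4 - 7)) = 9 + 18*(3*(-3)) = 9 + 18*(-9) = 9 - 162 = -153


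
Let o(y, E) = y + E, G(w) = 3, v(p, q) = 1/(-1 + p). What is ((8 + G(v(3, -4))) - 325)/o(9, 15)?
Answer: -157/12 ≈ -13.083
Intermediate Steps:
o(y, E) = E + y
((8 + G(v(3, -4))) - 325)/o(9, 15) = ((8 + 3) - 325)/(15 + 9) = (11 - 325)/24 = -314*1/24 = -157/12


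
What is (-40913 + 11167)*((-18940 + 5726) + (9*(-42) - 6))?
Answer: 404486108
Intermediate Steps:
(-40913 + 11167)*((-18940 + 5726) + (9*(-42) - 6)) = -29746*(-13214 + (-378 - 6)) = -29746*(-13214 - 384) = -29746*(-13598) = 404486108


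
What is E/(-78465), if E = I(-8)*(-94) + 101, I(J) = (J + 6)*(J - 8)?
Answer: 969/26155 ≈ 0.037048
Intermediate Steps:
I(J) = (-8 + J)*(6 + J) (I(J) = (6 + J)*(-8 + J) = (-8 + J)*(6 + J))
E = -2907 (E = (-48 + (-8)**2 - 2*(-8))*(-94) + 101 = (-48 + 64 + 16)*(-94) + 101 = 32*(-94) + 101 = -3008 + 101 = -2907)
E/(-78465) = -2907/(-78465) = -2907*(-1/78465) = 969/26155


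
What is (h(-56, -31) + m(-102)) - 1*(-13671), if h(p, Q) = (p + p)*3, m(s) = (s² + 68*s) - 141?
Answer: 16662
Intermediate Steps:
m(s) = -141 + s² + 68*s
h(p, Q) = 6*p (h(p, Q) = (2*p)*3 = 6*p)
(h(-56, -31) + m(-102)) - 1*(-13671) = (6*(-56) + (-141 + (-102)² + 68*(-102))) - 1*(-13671) = (-336 + (-141 + 10404 - 6936)) + 13671 = (-336 + 3327) + 13671 = 2991 + 13671 = 16662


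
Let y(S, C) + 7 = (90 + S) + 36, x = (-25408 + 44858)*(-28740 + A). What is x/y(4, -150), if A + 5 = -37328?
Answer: -1285119850/123 ≈ -1.0448e+7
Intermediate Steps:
A = -37333 (A = -5 - 37328 = -37333)
x = -1285119850 (x = (-25408 + 44858)*(-28740 - 37333) = 19450*(-66073) = -1285119850)
y(S, C) = 119 + S (y(S, C) = -7 + ((90 + S) + 36) = -7 + (126 + S) = 119 + S)
x/y(4, -150) = -1285119850/(119 + 4) = -1285119850/123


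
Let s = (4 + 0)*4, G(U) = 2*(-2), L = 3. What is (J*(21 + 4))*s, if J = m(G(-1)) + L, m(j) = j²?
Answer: 7600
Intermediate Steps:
G(U) = -4
s = 16 (s = 4*4 = 16)
J = 19 (J = (-4)² + 3 = 16 + 3 = 19)
(J*(21 + 4))*s = (19*(21 + 4))*16 = (19*25)*16 = 475*16 = 7600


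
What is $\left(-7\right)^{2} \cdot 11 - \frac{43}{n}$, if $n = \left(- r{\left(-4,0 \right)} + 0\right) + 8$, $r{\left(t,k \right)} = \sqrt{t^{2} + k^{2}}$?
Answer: $\frac{2113}{4} \approx 528.25$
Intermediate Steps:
$r{\left(t,k \right)} = \sqrt{k^{2} + t^{2}}$
$n = 4$ ($n = \left(- \sqrt{0^{2} + \left(-4\right)^{2}} + 0\right) + 8 = \left(- \sqrt{0 + 16} + 0\right) + 8 = \left(- \sqrt{16} + 0\right) + 8 = \left(\left(-1\right) 4 + 0\right) + 8 = \left(-4 + 0\right) + 8 = -4 + 8 = 4$)
$\left(-7\right)^{2} \cdot 11 - \frac{43}{n} = \left(-7\right)^{2} \cdot 11 - \frac{43}{4} = 49 \cdot 11 - \frac{43}{4} = 539 - \frac{43}{4} = \frac{2113}{4}$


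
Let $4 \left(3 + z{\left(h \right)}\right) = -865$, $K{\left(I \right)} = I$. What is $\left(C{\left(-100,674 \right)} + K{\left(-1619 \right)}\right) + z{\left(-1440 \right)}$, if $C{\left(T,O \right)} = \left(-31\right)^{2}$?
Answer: $- \frac{3509}{4} \approx -877.25$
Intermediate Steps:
$C{\left(T,O \right)} = 961$
$z{\left(h \right)} = - \frac{877}{4}$ ($z{\left(h \right)} = -3 + \frac{1}{4} \left(-865\right) = -3 - \frac{865}{4} = - \frac{877}{4}$)
$\left(C{\left(-100,674 \right)} + K{\left(-1619 \right)}\right) + z{\left(-1440 \right)} = \left(961 - 1619\right) - \frac{877}{4} = -658 - \frac{877}{4} = - \frac{3509}{4}$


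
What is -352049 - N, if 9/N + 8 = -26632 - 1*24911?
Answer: -18148477990/51551 ≈ -3.5205e+5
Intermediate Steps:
N = -9/51551 (N = 9/(-8 + (-26632 - 1*24911)) = 9/(-8 + (-26632 - 24911)) = 9/(-8 - 51543) = 9/(-51551) = 9*(-1/51551) = -9/51551 ≈ -0.00017458)
-352049 - N = -352049 - 1*(-9/51551) = -352049 + 9/51551 = -18148477990/51551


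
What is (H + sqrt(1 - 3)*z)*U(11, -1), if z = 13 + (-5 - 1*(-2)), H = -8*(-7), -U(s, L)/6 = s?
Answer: -3696 - 660*I*sqrt(2) ≈ -3696.0 - 933.38*I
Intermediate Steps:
U(s, L) = -6*s
H = 56
z = 10 (z = 13 + (-5 + 2) = 13 - 3 = 10)
(H + sqrt(1 - 3)*z)*U(11, -1) = (56 + sqrt(1 - 3)*10)*(-6*11) = (56 + sqrt(-2)*10)*(-66) = (56 + (I*sqrt(2))*10)*(-66) = (56 + 10*I*sqrt(2))*(-66) = -3696 - 660*I*sqrt(2)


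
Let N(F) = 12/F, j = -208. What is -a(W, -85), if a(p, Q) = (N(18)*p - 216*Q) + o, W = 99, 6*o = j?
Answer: -55174/3 ≈ -18391.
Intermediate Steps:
o = -104/3 (o = (⅙)*(-208) = -104/3 ≈ -34.667)
a(p, Q) = -104/3 - 216*Q + 2*p/3 (a(p, Q) = ((12/18)*p - 216*Q) - 104/3 = ((12*(1/18))*p - 216*Q) - 104/3 = (2*p/3 - 216*Q) - 104/3 = (-216*Q + 2*p/3) - 104/3 = -104/3 - 216*Q + 2*p/3)
-a(W, -85) = -(-104/3 - 216*(-85) + (⅔)*99) = -(-104/3 + 18360 + 66) = -1*55174/3 = -55174/3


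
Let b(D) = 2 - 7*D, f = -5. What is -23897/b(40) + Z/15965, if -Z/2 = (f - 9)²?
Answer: 381406629/4438270 ≈ 85.936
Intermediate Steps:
Z = -392 (Z = -2*(-5 - 9)² = -2*(-14)² = -2*196 = -392)
-23897/b(40) + Z/15965 = -23897/(2 - 7*40) - 392/15965 = -23897/(2 - 280) - 392*1/15965 = -23897/(-278) - 392/15965 = -23897*(-1/278) - 392/15965 = 23897/278 - 392/15965 = 381406629/4438270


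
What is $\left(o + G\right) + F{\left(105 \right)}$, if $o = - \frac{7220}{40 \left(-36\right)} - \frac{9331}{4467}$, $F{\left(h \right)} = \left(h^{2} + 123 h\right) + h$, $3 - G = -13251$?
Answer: $\frac{3999064777}{107208} \approx 37302.0$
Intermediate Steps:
$G = 13254$ ($G = 3 - -13251 = 3 + 13251 = 13254$)
$F{\left(h \right)} = h^{2} + 124 h$
$o = \frac{313585}{107208}$ ($o = - \frac{7220}{-1440} - \frac{9331}{4467} = \left(-7220\right) \left(- \frac{1}{1440}\right) - \frac{9331}{4467} = \frac{361}{72} - \frac{9331}{4467} = \frac{313585}{107208} \approx 2.925$)
$\left(o + G\right) + F{\left(105 \right)} = \left(\frac{313585}{107208} + 13254\right) + 105 \left(124 + 105\right) = \frac{1421248417}{107208} + 105 \cdot 229 = \frac{1421248417}{107208} + 24045 = \frac{3999064777}{107208}$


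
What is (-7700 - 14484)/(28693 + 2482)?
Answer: -22184/31175 ≈ -0.71160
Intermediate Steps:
(-7700 - 14484)/(28693 + 2482) = -22184/31175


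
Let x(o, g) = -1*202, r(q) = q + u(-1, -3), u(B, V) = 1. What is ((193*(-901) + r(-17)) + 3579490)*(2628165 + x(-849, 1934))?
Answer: 8949740861503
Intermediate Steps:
r(q) = 1 + q (r(q) = q + 1 = 1 + q)
x(o, g) = -202
((193*(-901) + r(-17)) + 3579490)*(2628165 + x(-849, 1934)) = ((193*(-901) + (1 - 17)) + 3579490)*(2628165 - 202) = ((-173893 - 16) + 3579490)*2627963 = (-173909 + 3579490)*2627963 = 3405581*2627963 = 8949740861503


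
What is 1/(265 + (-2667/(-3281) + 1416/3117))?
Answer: 3408959/907693780 ≈ 0.0037556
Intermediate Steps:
1/(265 + (-2667/(-3281) + 1416/3117)) = 1/(265 + (-2667*(-1/3281) + 1416*(1/3117))) = 1/(265 + (2667/3281 + 472/1039)) = 1/(265 + 4319645/3408959) = 1/(907693780/3408959) = 3408959/907693780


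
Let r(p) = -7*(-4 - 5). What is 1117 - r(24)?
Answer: 1054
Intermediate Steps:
r(p) = 63 (r(p) = -7*(-9) = 63)
1117 - r(24) = 1117 - 1*63 = 1117 - 63 = 1054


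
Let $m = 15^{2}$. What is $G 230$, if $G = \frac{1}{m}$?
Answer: $\frac{46}{45} \approx 1.0222$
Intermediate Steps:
$m = 225$
$G = \frac{1}{225} \approx 0.0044444$
$G 230 = \frac{1}{225} \cdot 230 = \frac{46}{45}$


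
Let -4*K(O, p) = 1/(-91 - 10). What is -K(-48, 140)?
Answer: -1/404 ≈ -0.0024752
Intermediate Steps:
K(O, p) = 1/404 (K(O, p) = -1/(4*(-91 - 10)) = -¼/(-101) = -¼*(-1/101) = 1/404)
-K(-48, 140) = -1*1/404 = -1/404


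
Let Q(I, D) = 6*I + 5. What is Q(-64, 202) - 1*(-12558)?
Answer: 12179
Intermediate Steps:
Q(I, D) = 5 + 6*I
Q(-64, 202) - 1*(-12558) = (5 + 6*(-64)) - 1*(-12558) = (5 - 384) + 12558 = -379 + 12558 = 12179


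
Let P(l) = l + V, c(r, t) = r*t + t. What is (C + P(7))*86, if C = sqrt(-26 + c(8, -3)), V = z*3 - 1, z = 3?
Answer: 1290 + 86*I*sqrt(53) ≈ 1290.0 + 626.09*I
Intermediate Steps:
V = 8 (V = 3*3 - 1 = 9 - 1 = 8)
c(r, t) = t + r*t
C = I*sqrt(53) (C = sqrt(-26 - 3*(1 + 8)) = sqrt(-26 - 3*9) = sqrt(-26 - 27) = sqrt(-53) = I*sqrt(53) ≈ 7.2801*I)
P(l) = 8 + l (P(l) = l + 8 = 8 + l)
(C + P(7))*86 = (I*sqrt(53) + (8 + 7))*86 = (I*sqrt(53) + 15)*86 = (15 + I*sqrt(53))*86 = 1290 + 86*I*sqrt(53)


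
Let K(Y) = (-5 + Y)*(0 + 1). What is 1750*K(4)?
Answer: -1750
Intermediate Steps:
K(Y) = -5 + Y (K(Y) = (-5 + Y)*1 = -5 + Y)
1750*K(4) = 1750*(-5 + 4) = 1750*(-1) = -1750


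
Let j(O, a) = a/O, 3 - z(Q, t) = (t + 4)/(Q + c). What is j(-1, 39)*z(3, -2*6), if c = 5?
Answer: -156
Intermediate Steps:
z(Q, t) = 3 - (4 + t)/(5 + Q) (z(Q, t) = 3 - (t + 4)/(Q + 5) = 3 - (4 + t)/(5 + Q))
j(-1, 39)*z(3, -2*6) = (39/(-1))*((11 - (-2)*6 + 3*3)/(5 + 3)) = (39*(-1))*((11 - 1*(-12) + 9)/8) = -39*(11 + 12 + 9)/8 = -39*32/8 = -39*4 = -156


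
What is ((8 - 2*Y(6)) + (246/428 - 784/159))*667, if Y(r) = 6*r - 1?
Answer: -1505973277/34026 ≈ -44260.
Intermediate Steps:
Y(r) = -1 + 6*r
((8 - 2*Y(6)) + (246/428 - 784/159))*667 = ((8 - 2*(-1 + 6*6)) + (246/428 - 784/159))*667 = ((8 - 2*(-1 + 36)) + (246*(1/428) - 784*1/159))*667 = ((8 - 2*35) + (123/214 - 784/159))*667 = ((8 - 70) - 148219/34026)*667 = (-62 - 148219/34026)*667 = -2257831/34026*667 = -1505973277/34026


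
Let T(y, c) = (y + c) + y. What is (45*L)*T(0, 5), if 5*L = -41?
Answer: -1845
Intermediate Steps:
T(y, c) = c + 2*y (T(y, c) = (c + y) + y = c + 2*y)
L = -41/5 (L = (⅕)*(-41) = -41/5 ≈ -8.2000)
(45*L)*T(0, 5) = (45*(-41/5))*(5 + 2*0) = -369*(5 + 0) = -369*5 = -1845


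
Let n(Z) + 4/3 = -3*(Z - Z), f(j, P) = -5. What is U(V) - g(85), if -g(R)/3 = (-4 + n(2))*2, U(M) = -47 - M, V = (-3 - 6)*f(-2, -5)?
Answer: -124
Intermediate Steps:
n(Z) = -4/3 (n(Z) = -4/3 - 3*(Z - Z) = -4/3 - 3*0 = -4/3 + 0 = -4/3)
V = 45 (V = (-3 - 6)*(-5) = -9*(-5) = 45)
g(R) = 32 (g(R) = -3*(-4 - 4/3)*2 = -(-16)*2 = -3*(-32/3) = 32)
U(V) - g(85) = (-47 - 1*45) - 1*32 = (-47 - 45) - 32 = -92 - 32 = -124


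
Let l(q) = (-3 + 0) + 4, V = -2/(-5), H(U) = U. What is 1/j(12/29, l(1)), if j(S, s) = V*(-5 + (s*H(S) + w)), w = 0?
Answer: -145/266 ≈ -0.54511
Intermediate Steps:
V = ⅖ (V = -2*(-⅕) = ⅖ ≈ 0.40000)
l(q) = 1 (l(q) = -3 + 4 = 1)
j(S, s) = -2 + 2*S*s/5 (j(S, s) = 2*(-5 + (s*S + 0))/5 = 2*(-5 + (S*s + 0))/5 = 2*(-5 + S*s)/5 = -2 + 2*S*s/5)
1/j(12/29, l(1)) = 1/(-2 + (⅖)*(12/29)*1) = 1/(-2 + 24/145) = 1/(-266/145) = -145/266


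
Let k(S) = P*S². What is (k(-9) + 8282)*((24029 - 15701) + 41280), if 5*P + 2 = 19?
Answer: 2122577496/5 ≈ 4.2452e+8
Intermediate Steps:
P = 17/5 (P = -⅖ + (⅕)*19 = -⅖ + 19/5 = 17/5 ≈ 3.4000)
k(S) = 17*S²/5
(k(-9) + 8282)*((24029 - 15701) + 41280) = ((17/5)*(-9)² + 8282)*((24029 - 15701) + 41280) = ((17/5)*81 + 8282)*(8328 + 41280) = (1377/5 + 8282)*49608 = (42787/5)*49608 = 2122577496/5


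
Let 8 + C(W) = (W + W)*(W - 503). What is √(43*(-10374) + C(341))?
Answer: I*√556574 ≈ 746.04*I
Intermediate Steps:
C(W) = -8 + 2*W*(-503 + W) (C(W) = -8 + (W + W)*(W - 503) = -8 + (2*W)*(-503 + W) = -8 + 2*W*(-503 + W))
√(43*(-10374) + C(341)) = √(43*(-10374) + (-8 - 1006*341 + 2*341²)) = √(-446082 + (-8 - 343046 + 2*116281)) = √(-446082 + (-8 - 343046 + 232562)) = √(-446082 - 110492) = √(-556574) = I*√556574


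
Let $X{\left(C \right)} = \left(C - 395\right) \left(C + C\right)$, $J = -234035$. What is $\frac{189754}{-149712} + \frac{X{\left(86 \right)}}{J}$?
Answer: $- \frac{18226092007}{17518923960} \approx -1.0404$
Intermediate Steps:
$X{\left(C \right)} = 2 C \left(-395 + C\right)$ ($X{\left(C \right)} = \left(-395 + C\right) 2 C = 2 C \left(-395 + C\right)$)
$\frac{189754}{-149712} + \frac{X{\left(86 \right)}}{J} = \frac{189754}{-149712} + \frac{2 \cdot 86 \left(-395 + 86\right)}{-234035} = 189754 \left(- \frac{1}{149712}\right) + 2 \cdot 86 \left(-309\right) \left(- \frac{1}{234035}\right) = - \frac{94877}{74856} - - \frac{53148}{234035} = - \frac{94877}{74856} + \frac{53148}{234035} = - \frac{18226092007}{17518923960}$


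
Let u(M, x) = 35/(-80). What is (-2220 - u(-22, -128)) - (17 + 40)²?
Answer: -87497/16 ≈ -5468.6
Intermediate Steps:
u(M, x) = -7/16 (u(M, x) = 35*(-1/80) = -7/16)
(-2220 - u(-22, -128)) - (17 + 40)² = (-2220 - 1*(-7/16)) - (17 + 40)² = (-2220 + 7/16) - 1*57² = -35513/16 - 1*3249 = -35513/16 - 3249 = -87497/16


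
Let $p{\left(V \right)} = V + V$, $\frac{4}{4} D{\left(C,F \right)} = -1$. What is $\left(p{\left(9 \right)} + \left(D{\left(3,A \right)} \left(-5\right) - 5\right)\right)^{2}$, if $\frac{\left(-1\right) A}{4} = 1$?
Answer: $324$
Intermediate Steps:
$A = -4$ ($A = \left(-4\right) 1 = -4$)
$D{\left(C,F \right)} = -1$
$p{\left(V \right)} = 2 V$
$\left(p{\left(9 \right)} + \left(D{\left(3,A \right)} \left(-5\right) - 5\right)\right)^{2} = \left(2 \cdot 9 - 0\right)^{2} = \left(18 + \left(5 - 5\right)\right)^{2} = \left(18 + 0\right)^{2} = 18^{2} = 324$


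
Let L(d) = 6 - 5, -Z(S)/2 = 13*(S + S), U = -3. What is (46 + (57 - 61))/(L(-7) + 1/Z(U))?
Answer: 6552/157 ≈ 41.732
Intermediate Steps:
Z(S) = -52*S (Z(S) = -26*(S + S) = -26*2*S = -52*S)
L(d) = 1
(46 + (57 - 61))/(L(-7) + 1/Z(U)) = (46 + (57 - 61))/(1 + 1/(-52*(-3))) = (46 - 4)/(1 + 1/156) = 42/(1 + 1/156) = 42/(157/156) = (156/157)*42 = 6552/157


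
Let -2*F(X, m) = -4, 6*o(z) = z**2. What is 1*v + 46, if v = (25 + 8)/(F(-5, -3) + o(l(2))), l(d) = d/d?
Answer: 796/13 ≈ 61.231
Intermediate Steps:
l(d) = 1
o(z) = z**2/6
F(X, m) = 2 (F(X, m) = -1/2*(-4) = 2)
v = 198/13 (v = (25 + 8)/(2 + (1/6)*1**2) = 33/(2 + (1/6)*1) = 33/(2 + 1/6) = 33/(13/6) = 33*(6/13) = 198/13 ≈ 15.231)
1*v + 46 = 1*(198/13) + 46 = 198/13 + 46 = 796/13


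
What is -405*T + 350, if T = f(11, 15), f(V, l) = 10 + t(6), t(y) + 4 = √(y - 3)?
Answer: -2080 - 405*√3 ≈ -2781.5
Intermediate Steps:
t(y) = -4 + √(-3 + y) (t(y) = -4 + √(y - 3) = -4 + √(-3 + y))
f(V, l) = 6 + √3 (f(V, l) = 10 + (-4 + √(-3 + 6)) = 10 + (-4 + √3) = 6 + √3)
T = 6 + √3 ≈ 7.7320
-405*T + 350 = -405*(6 + √3) + 350 = (-2430 - 405*√3) + 350 = -2080 - 405*√3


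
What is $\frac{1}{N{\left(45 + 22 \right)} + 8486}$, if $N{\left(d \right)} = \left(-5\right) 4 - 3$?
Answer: $\frac{1}{8463} \approx 0.00011816$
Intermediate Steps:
$N{\left(d \right)} = -23$ ($N{\left(d \right)} = -20 - 3 = -23$)
$\frac{1}{N{\left(45 + 22 \right)} + 8486} = \frac{1}{-23 + 8486} = \frac{1}{8463}$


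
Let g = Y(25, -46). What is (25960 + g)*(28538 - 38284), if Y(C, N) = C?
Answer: -253249810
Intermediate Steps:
g = 25
(25960 + g)*(28538 - 38284) = (25960 + 25)*(28538 - 38284) = 25985*(-9746) = -253249810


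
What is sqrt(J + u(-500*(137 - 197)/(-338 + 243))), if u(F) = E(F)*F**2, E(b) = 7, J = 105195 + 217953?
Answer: 2*sqrt(92164107)/19 ≈ 1010.5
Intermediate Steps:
J = 323148
u(F) = 7*F**2
sqrt(J + u(-500*(137 - 197)/(-338 + 243))) = sqrt(323148 + 7*(-500*(137 - 197)/(-338 + 243))**2) = sqrt(323148 + 7*(-500/((-95/(-60))))**2) = sqrt(323148 + 7*(-500/((-95*(-1/60))))**2) = sqrt(323148 + 7*(-500/19/12)**2) = sqrt(323148 + 7*(-500*12/19)**2) = sqrt(323148 + 7*(-6000/19)**2) = sqrt(323148 + 7*(36000000/361)) = sqrt(323148 + 252000000/361) = sqrt(368656428/361) = 2*sqrt(92164107)/19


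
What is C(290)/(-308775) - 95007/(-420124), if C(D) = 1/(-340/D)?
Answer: 498714461023/2205304397700 ≈ 0.22614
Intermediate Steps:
C(D) = -D/340
C(290)/(-308775) - 95007/(-420124) = -1/340*290/(-308775) - 95007/(-420124) = -29/34*(-1/308775) - 95007*(-1/420124) = 29/10498350 + 95007/420124 = 498714461023/2205304397700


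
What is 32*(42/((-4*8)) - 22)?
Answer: -746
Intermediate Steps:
32*(42/((-4*8)) - 22) = 32*(42/(-32) - 22) = 32*(42*(-1/32) - 22) = 32*(-21/16 - 22) = 32*(-373/16) = -746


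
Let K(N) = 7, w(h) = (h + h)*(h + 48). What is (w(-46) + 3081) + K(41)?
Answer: 2904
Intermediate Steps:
w(h) = 2*h*(48 + h) (w(h) = (2*h)*(48 + h) = 2*h*(48 + h))
(w(-46) + 3081) + K(41) = (2*(-46)*(48 - 46) + 3081) + 7 = (2*(-46)*2 + 3081) + 7 = (-184 + 3081) + 7 = 2897 + 7 = 2904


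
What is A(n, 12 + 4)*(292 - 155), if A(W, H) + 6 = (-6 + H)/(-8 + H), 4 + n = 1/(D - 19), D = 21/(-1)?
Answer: -2603/4 ≈ -650.75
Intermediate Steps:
D = -21 (D = 21*(-1) = -21)
n = -161/40 (n = -4 + 1/(-21 - 19) = -4 + 1/(-40) = -4 - 1/40 = -161/40 ≈ -4.0250)
A(W, H) = -6 + (-6 + H)/(-8 + H)
A(n, 12 + 4)*(292 - 155) = ((42 - 5*(12 + 4))/(-8 + (12 + 4)))*(292 - 155) = ((42 - 5*16)/(-8 + 16))*137 = ((42 - 80)/8)*137 = ((⅛)*(-38))*137 = -19/4*137 = -2603/4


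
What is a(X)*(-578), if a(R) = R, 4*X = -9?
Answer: 2601/2 ≈ 1300.5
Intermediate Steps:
X = -9/4 (X = (¼)*(-9) = -9/4 ≈ -2.2500)
a(X)*(-578) = -9/4*(-578) = 2601/2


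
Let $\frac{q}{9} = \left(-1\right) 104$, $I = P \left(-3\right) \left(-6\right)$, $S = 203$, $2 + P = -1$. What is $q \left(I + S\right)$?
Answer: $-139464$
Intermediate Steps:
$P = -3$ ($P = -2 - 1 = -3$)
$I = -54$ ($I = \left(-3\right) \left(-3\right) \left(-6\right) = 9 \left(-6\right) = -54$)
$q = -936$ ($q = 9 \left(\left(-1\right) 104\right) = 9 \left(-104\right) = -936$)
$q \left(I + S\right) = - 936 \left(-54 + 203\right) = \left(-936\right) 149 = -139464$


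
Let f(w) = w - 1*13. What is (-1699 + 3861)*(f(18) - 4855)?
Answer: -10485700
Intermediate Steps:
f(w) = -13 + w (f(w) = w - 13 = -13 + w)
(-1699 + 3861)*(f(18) - 4855) = (-1699 + 3861)*((-13 + 18) - 4855) = 2162*(5 - 4855) = 2162*(-4850) = -10485700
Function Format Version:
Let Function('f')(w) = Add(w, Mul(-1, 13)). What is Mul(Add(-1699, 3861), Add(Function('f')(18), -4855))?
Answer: -10485700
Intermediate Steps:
Function('f')(w) = Add(-13, w) (Function('f')(w) = Add(w, -13) = Add(-13, w))
Mul(Add(-1699, 3861), Add(Function('f')(18), -4855)) = Mul(Add(-1699, 3861), Add(Add(-13, 18), -4855)) = Mul(2162, Add(5, -4855)) = Mul(2162, -4850) = -10485700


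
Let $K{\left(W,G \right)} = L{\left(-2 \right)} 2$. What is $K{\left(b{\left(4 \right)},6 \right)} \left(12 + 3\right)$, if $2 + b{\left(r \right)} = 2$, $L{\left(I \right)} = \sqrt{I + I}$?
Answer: $60 i \approx 60.0 i$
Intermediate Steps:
$L{\left(I \right)} = \sqrt{2} \sqrt{I}$ ($L{\left(I \right)} = \sqrt{2 I} = \sqrt{2} \sqrt{I}$)
$b{\left(r \right)} = 0$ ($b{\left(r \right)} = -2 + 2 = 0$)
$K{\left(W,G \right)} = 4 i$ ($K{\left(W,G \right)} = \sqrt{2} \sqrt{-2} \cdot 2 = \sqrt{2} i \sqrt{2} \cdot 2 = 2 i 2 = 4 i$)
$K{\left(b{\left(4 \right)},6 \right)} \left(12 + 3\right) = 4 i \left(12 + 3\right) = 4 i 15 = 60 i$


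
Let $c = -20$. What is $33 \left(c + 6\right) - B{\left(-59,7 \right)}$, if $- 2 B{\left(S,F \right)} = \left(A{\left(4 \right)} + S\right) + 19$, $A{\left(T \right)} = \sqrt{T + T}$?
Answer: $-482 + \sqrt{2} \approx -480.59$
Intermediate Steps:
$A{\left(T \right)} = \sqrt{2} \sqrt{T}$ ($A{\left(T \right)} = \sqrt{2 T} = \sqrt{2} \sqrt{T}$)
$B{\left(S,F \right)} = - \frac{19}{2} - \sqrt{2} - \frac{S}{2}$ ($B{\left(S,F \right)} = - \frac{\left(\sqrt{2} \sqrt{4} + S\right) + 19}{2} = - \frac{\left(\sqrt{2} \cdot 2 + S\right) + 19}{2} = - \frac{\left(2 \sqrt{2} + S\right) + 19}{2} = - \frac{\left(S + 2 \sqrt{2}\right) + 19}{2} = - \frac{19 + S + 2 \sqrt{2}}{2} = - \frac{19}{2} - \sqrt{2} - \frac{S}{2}$)
$33 \left(c + 6\right) - B{\left(-59,7 \right)} = 33 \left(-20 + 6\right) - \left(- \frac{19}{2} - \sqrt{2} - - \frac{59}{2}\right) = 33 \left(-14\right) - \left(- \frac{19}{2} - \sqrt{2} + \frac{59}{2}\right) = -462 - \left(20 - \sqrt{2}\right) = -482 + \sqrt{2}$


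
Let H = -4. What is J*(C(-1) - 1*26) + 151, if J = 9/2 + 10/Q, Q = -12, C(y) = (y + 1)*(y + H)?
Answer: 167/3 ≈ 55.667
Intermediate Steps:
C(y) = (1 + y)*(-4 + y) (C(y) = (y + 1)*(y - 4) = (1 + y)*(-4 + y))
J = 11/3 (J = 9/2 + 10/(-12) = 9*(1/2) + 10*(-1/12) = 9/2 - 5/6 = 11/3 ≈ 3.6667)
J*(C(-1) - 1*26) + 151 = 11*((-4 + (-1)**2 - 3*(-1)) - 1*26)/3 + 151 = 11*((-4 + 1 + 3) - 26)/3 + 151 = 11*(0 - 26)/3 + 151 = (11/3)*(-26) + 151 = -286/3 + 151 = 167/3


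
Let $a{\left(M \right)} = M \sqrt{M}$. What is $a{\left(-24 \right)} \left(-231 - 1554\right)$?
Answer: $85680 i \sqrt{6} \approx 2.0987 \cdot 10^{5} i$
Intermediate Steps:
$a{\left(M \right)} = M^{\frac{3}{2}}$
$a{\left(-24 \right)} \left(-231 - 1554\right) = \left(-24\right)^{\frac{3}{2}} \left(-231 - 1554\right) = - 48 i \sqrt{6} \left(-1785\right) = 85680 i \sqrt{6}$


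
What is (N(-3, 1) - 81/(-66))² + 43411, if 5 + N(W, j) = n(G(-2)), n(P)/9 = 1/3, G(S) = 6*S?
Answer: 21011213/484 ≈ 43412.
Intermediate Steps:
n(P) = 3 (n(P) = 9/3 = 9*(⅓) = 3)
N(W, j) = -2 (N(W, j) = -5 + 3 = -2)
(N(-3, 1) - 81/(-66))² + 43411 = (-2 - 81/(-66))² + 43411 = (-2 - 81*(-1/66))² + 43411 = (-2 + 27/22)² + 43411 = (-17/22)² + 43411 = 289/484 + 43411 = 21011213/484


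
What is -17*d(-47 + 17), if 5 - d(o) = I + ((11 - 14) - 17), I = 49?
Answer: 408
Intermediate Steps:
d(o) = -24 (d(o) = 5 - (49 + ((11 - 14) - 17)) = 5 - (49 + (-3 - 17)) = 5 - (49 - 20) = 5 - 1*29 = 5 - 29 = -24)
-17*d(-47 + 17) = -17*(-24) = 408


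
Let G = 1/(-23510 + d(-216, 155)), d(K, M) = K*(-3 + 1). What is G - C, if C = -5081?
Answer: 117259317/23078 ≈ 5081.0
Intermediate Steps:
d(K, M) = -2*K (d(K, M) = K*(-2) = -2*K)
G = -1/23078 (G = 1/(-23510 - 2*(-216)) = 1/(-23510 + 432) = 1/(-23078) = -1/23078 ≈ -4.3331e-5)
G - C = -1/23078 - 1*(-5081) = -1/23078 + 5081 = 117259317/23078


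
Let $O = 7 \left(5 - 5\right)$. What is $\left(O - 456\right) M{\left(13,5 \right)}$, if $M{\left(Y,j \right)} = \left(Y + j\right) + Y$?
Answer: $-14136$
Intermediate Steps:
$O = 0$ ($O = 7 \cdot 0 = 0$)
$M{\left(Y,j \right)} = j + 2 Y$
$\left(O - 456\right) M{\left(13,5 \right)} = \left(0 - 456\right) \left(5 + 2 \cdot 13\right) = - 456 \left(5 + 26\right) = \left(-456\right) 31 = -14136$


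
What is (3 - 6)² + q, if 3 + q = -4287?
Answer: -4281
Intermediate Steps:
q = -4290 (q = -3 - 4287 = -4290)
(3 - 6)² + q = (3 - 6)² - 4290 = (-3)² - 4290 = 9 - 4290 = -4281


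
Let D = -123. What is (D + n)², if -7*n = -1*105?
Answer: 11664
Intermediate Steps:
n = 15 (n = -(-1)*105/7 = -⅐*(-105) = 15)
(D + n)² = (-123 + 15)² = (-108)² = 11664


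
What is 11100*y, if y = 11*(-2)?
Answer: -244200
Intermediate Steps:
y = -22
11100*y = 11100*(-22) = -244200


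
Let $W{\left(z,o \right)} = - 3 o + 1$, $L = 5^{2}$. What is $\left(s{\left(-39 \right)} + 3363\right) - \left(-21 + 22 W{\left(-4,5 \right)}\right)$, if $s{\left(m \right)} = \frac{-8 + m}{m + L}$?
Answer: $\frac{51735}{14} \approx 3695.4$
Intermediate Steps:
$L = 25$
$W{\left(z,o \right)} = 1 - 3 o$
$s{\left(m \right)} = \frac{-8 + m}{25 + m}$ ($s{\left(m \right)} = \frac{-8 + m}{m + 25} = \frac{-8 + m}{25 + m}$)
$\left(s{\left(-39 \right)} + 3363\right) - \left(-21 + 22 W{\left(-4,5 \right)}\right) = \left(\frac{-8 - 39}{25 - 39} + 3363\right) - \left(-21 + 22 \left(1 - 15\right)\right) = \left(\frac{1}{-14} \left(-47\right) + 3363\right) - \left(-21 + 22 \left(1 - 15\right)\right) = \left(\left(- \frac{1}{14}\right) \left(-47\right) + 3363\right) + \left(21 - -308\right) = \left(\frac{47}{14} + 3363\right) + \left(21 + 308\right) = \frac{47129}{14} + 329 = \frac{51735}{14}$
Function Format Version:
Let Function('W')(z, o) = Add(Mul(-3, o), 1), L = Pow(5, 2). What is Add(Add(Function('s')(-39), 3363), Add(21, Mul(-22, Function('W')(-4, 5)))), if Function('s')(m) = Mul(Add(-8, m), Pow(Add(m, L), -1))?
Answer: Rational(51735, 14) ≈ 3695.4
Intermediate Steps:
L = 25
Function('W')(z, o) = Add(1, Mul(-3, o))
Function('s')(m) = Mul(Pow(Add(25, m), -1), Add(-8, m)) (Function('s')(m) = Mul(Add(-8, m), Pow(Add(m, 25), -1)) = Mul(Add(-8, m), Pow(Add(25, m), -1)) = Mul(Pow(Add(25, m), -1), Add(-8, m)))
Add(Add(Function('s')(-39), 3363), Add(21, Mul(-22, Function('W')(-4, 5)))) = Add(Add(Mul(Pow(Add(25, -39), -1), Add(-8, -39)), 3363), Add(21, Mul(-22, Add(1, Mul(-3, 5))))) = Add(Add(Mul(Pow(-14, -1), -47), 3363), Add(21, Mul(-22, Add(1, -15)))) = Add(Add(Mul(Rational(-1, 14), -47), 3363), Add(21, Mul(-22, -14))) = Add(Add(Rational(47, 14), 3363), Add(21, 308)) = Add(Rational(47129, 14), 329) = Rational(51735, 14)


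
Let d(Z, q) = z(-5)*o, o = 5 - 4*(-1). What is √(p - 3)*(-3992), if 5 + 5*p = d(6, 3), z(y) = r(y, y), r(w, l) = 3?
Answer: -3992*√35/5 ≈ -4723.4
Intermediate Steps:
o = 9 (o = 5 + 4 = 9)
z(y) = 3
d(Z, q) = 27 (d(Z, q) = 3*9 = 27)
p = 22/5 (p = -1 + (⅕)*27 = -1 + 27/5 = 22/5 ≈ 4.4000)
√(p - 3)*(-3992) = √(22/5 - 3)*(-3992) = √(7/5)*(-3992) = (√35/5)*(-3992) = -3992*√35/5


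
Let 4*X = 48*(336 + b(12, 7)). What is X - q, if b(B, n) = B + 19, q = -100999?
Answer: 105403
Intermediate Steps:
b(B, n) = 19 + B
X = 4404 (X = (48*(336 + (19 + 12)))/4 = (48*(336 + 31))/4 = (48*367)/4 = (1/4)*17616 = 4404)
X - q = 4404 - 1*(-100999) = 4404 + 100999 = 105403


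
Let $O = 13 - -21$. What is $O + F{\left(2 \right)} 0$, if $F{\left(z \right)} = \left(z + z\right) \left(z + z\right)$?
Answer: $34$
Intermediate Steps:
$O = 34$ ($O = 13 + 21 = 34$)
$F{\left(z \right)} = 4 z^{2}$ ($F{\left(z \right)} = 2 z 2 z = 4 z^{2}$)
$O + F{\left(2 \right)} 0 = 34 + 4 \cdot 2^{2} \cdot 0 = 34 + 4 \cdot 4 \cdot 0 = 34 + 16 \cdot 0 = 34 + 0 = 34$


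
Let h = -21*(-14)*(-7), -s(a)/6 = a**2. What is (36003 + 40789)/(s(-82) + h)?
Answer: -38396/21201 ≈ -1.8110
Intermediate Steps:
s(a) = -6*a**2
h = -2058 (h = 294*(-7) = -2058)
(36003 + 40789)/(s(-82) + h) = (36003 + 40789)/(-6*(-82)**2 - 2058) = 76792/(-6*6724 - 2058) = 76792/(-40344 - 2058) = 76792/(-42402) = 76792*(-1/42402) = -38396/21201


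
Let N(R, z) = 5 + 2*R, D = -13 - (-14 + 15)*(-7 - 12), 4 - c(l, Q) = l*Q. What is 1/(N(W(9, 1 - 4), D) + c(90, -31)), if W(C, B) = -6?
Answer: 1/2787 ≈ 0.00035881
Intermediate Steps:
c(l, Q) = 4 - Q*l (c(l, Q) = 4 - l*Q = 4 - Q*l)
D = 6 (D = -13 - (-19) = -13 - 1*(-19) = -13 + 19 = 6)
1/(N(W(9, 1 - 4), D) + c(90, -31)) = 1/((5 + 2*(-6)) + (4 - 1*(-31)*90)) = 1/((5 - 12) + (4 + 2790)) = 1/(-7 + 2794) = 1/2787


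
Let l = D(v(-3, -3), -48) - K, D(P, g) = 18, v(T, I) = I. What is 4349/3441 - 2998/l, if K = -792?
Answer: -1132238/464535 ≈ -2.4374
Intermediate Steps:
l = 810 (l = 18 - 1*(-792) = 18 + 792 = 810)
4349/3441 - 2998/l = 4349/3441 - 2998/810 = 4349*(1/3441) - 2998*1/810 = 4349/3441 - 1499/405 = -1132238/464535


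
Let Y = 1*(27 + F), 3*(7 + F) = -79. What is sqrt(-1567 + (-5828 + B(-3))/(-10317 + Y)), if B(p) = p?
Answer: I*sqrt(1502432032090)/30970 ≈ 39.578*I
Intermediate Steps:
F = -100/3 (F = -7 + (1/3)*(-79) = -7 - 79/3 = -100/3 ≈ -33.333)
Y = -19/3 (Y = 1*(27 - 100/3) = 1*(-19/3) = -19/3 ≈ -6.3333)
sqrt(-1567 + (-5828 + B(-3))/(-10317 + Y)) = sqrt(-1567 + (-5828 - 3)/(-10317 - 19/3)) = sqrt(-1567 - 5831/(-30970/3)) = sqrt(-1567 - 5831*(-3/30970)) = sqrt(-1567 + 17493/30970) = sqrt(-48512497/30970) = I*sqrt(1502432032090)/30970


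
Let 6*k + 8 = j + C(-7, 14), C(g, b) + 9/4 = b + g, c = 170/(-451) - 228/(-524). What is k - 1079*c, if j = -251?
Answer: -49696643/472648 ≈ -105.15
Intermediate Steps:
c = 3437/59081 (c = 170*(-1/451) - 228*(-1/524) = -170/451 + 57/131 = 3437/59081 ≈ 0.058174)
C(g, b) = -9/4 + b + g (C(g, b) = -9/4 + (b + g) = -9/4 + b + g)
k = -339/8 (k = -4/3 + (-251 + (-9/4 + 14 - 7))/6 = -4/3 + (-251 + 19/4)/6 = -4/3 + (⅙)*(-985/4) = -4/3 - 985/24 = -339/8 ≈ -42.375)
k - 1079*c = -339/8 - 1079*3437/59081 = -339/8 - 3708523/59081 = -49696643/472648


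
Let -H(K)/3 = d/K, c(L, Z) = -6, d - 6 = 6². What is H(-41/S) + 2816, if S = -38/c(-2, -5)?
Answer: 116254/41 ≈ 2835.5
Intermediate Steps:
d = 42 (d = 6 + 6² = 6 + 36 = 42)
S = 19/3 (S = -38/(-6) = -38*(-⅙) = 19/3 ≈ 6.3333)
H(K) = -126/K
H(-41/S) + 2816 = -126/((-41/19/3)) + 2816 = -126/((-41*3/19)) + 2816 = -126/(-123/19) + 2816 = -126*(-19/123) + 2816 = 798/41 + 2816 = 116254/41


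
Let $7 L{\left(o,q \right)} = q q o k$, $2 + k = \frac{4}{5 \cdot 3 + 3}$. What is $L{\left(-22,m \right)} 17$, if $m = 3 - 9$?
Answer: $\frac{23936}{7} \approx 3419.4$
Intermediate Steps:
$k = - \frac{16}{9}$ ($k = -2 + \frac{4}{5 \cdot 3 + 3} = -2 + \frac{4}{15 + 3} = -2 + \frac{4}{18} = -2 + 4 \cdot \frac{1}{18} = -2 + \frac{2}{9} = - \frac{16}{9} \approx -1.7778$)
$m = -6$
$L{\left(o,q \right)} = - \frac{16 o q^{2}}{63}$ ($L{\left(o,q \right)} = \frac{q q o \left(- \frac{16}{9}\right)}{7} = \frac{q^{2} o \left(- \frac{16}{9}\right)}{7} = \frac{o q^{2} \left(- \frac{16}{9}\right)}{7} = \frac{\left(- \frac{16}{9}\right) o q^{2}}{7} = - \frac{16 o q^{2}}{63}$)
$L{\left(-22,m \right)} 17 = \left(- \frac{16}{63}\right) \left(-22\right) \left(-6\right)^{2} \cdot 17 = \left(- \frac{16}{63}\right) \left(-22\right) 36 \cdot 17 = \frac{1408}{7} \cdot 17 = \frac{23936}{7}$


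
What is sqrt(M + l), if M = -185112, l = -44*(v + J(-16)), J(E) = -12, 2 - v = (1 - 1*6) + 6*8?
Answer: 2*I*sqrt(45695) ≈ 427.53*I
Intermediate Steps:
v = -41 (v = 2 - ((1 - 1*6) + 6*8) = 2 - ((1 - 6) + 48) = 2 - (-5 + 48) = 2 - 1*43 = 2 - 43 = -41)
l = 2332 (l = -44*(-41 - 12) = -44*(-53) = 2332)
sqrt(M + l) = sqrt(-185112 + 2332) = sqrt(-182780) = 2*I*sqrt(45695)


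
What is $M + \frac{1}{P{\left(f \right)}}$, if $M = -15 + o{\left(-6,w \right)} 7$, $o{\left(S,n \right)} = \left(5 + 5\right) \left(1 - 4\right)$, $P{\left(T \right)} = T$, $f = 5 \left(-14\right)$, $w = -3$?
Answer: $- \frac{15751}{70} \approx -225.01$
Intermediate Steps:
$f = -70$
$o{\left(S,n \right)} = -30$ ($o{\left(S,n \right)} = 10 \left(-3\right) = -30$)
$M = -225$ ($M = -15 - 210 = -225$)
$M + \frac{1}{P{\left(f \right)}} = -225 + \frac{1}{-70} = -225 - \frac{1}{70} = - \frac{15751}{70}$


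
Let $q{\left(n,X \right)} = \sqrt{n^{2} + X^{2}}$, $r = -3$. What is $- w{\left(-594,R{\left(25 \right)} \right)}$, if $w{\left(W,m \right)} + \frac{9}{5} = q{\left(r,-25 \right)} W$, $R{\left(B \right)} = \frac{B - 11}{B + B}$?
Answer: $\frac{9}{5} + 594 \sqrt{634} \approx 14958.0$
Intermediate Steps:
$R{\left(B \right)} = \frac{-11 + B}{2 B}$
$q{\left(n,X \right)} = \sqrt{X^{2} + n^{2}}$
$w{\left(W,m \right)} = - \frac{9}{5} + W \sqrt{634}$ ($w{\left(W,m \right)} = - \frac{9}{5} + \sqrt{\left(-25\right)^{2} + \left(-3\right)^{2}} W = - \frac{9}{5} + \sqrt{625 + 9} W = - \frac{9}{5} + \sqrt{634} W = - \frac{9}{5} + W \sqrt{634}$)
$- w{\left(-594,R{\left(25 \right)} \right)} = - (- \frac{9}{5} - 594 \sqrt{634}) = \frac{9}{5} + 594 \sqrt{634}$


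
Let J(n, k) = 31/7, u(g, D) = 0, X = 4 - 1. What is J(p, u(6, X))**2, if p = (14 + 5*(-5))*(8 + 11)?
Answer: 961/49 ≈ 19.612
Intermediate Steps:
X = 3
p = -209 (p = (14 - 25)*19 = -11*19 = -209)
J(n, k) = 31/7 (J(n, k) = 31*(1/7) = 31/7)
J(p, u(6, X))**2 = (31/7)**2 = 961/49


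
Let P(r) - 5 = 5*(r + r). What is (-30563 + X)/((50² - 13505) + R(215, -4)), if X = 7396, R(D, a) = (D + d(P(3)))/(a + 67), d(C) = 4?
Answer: 486507/231032 ≈ 2.1058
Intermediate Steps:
P(r) = 5 + 10*r (P(r) = 5 + 5*(r + r) = 5 + 5*(2*r) = 5 + 10*r)
R(D, a) = (4 + D)/(67 + a) (R(D, a) = (D + 4)/(a + 67) = (4 + D)/(67 + a))
(-30563 + X)/((50² - 13505) + R(215, -4)) = (-30563 + 7396)/((50² - 13505) + (4 + 215)/(67 - 4)) = -23167/((2500 - 13505) + 219/63) = -23167/(-11005 + (1/63)*219) = -23167/(-11005 + 73/21) = -23167/(-231032/21) = -23167*(-21/231032) = 486507/231032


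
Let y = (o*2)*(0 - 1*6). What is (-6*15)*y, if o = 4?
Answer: 4320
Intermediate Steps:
y = -48 (y = (4*2)*(0 - 1*6) = 8*(0 - 6) = 8*(-6) = -48)
(-6*15)*y = -6*15*(-48) = -90*(-48) = 4320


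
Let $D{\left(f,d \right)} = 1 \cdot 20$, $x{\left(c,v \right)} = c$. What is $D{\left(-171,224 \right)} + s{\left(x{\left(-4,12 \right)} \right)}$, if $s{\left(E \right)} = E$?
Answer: $16$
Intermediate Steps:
$D{\left(f,d \right)} = 20$
$D{\left(-171,224 \right)} + s{\left(x{\left(-4,12 \right)} \right)} = 20 - 4 = 16$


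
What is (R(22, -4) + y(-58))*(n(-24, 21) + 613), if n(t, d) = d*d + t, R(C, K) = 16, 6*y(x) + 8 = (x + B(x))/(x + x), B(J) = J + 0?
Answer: 45835/3 ≈ 15278.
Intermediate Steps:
B(J) = J
y(x) = -7/6 (y(x) = -4/3 + ((x + x)/(x + x))/6 = -4/3 + ((2*x)/((2*x)))/6 = -4/3 + ((2*x)*(1/(2*x)))/6 = -4/3 + (⅙)*1 = -4/3 + ⅙ = -7/6)
n(t, d) = t + d² (n(t, d) = d² + t = t + d²)
(R(22, -4) + y(-58))*(n(-24, 21) + 613) = (16 - 7/6)*((-24 + 21²) + 613) = 89*((-24 + 441) + 613)/6 = 89*(417 + 613)/6 = (89/6)*1030 = 45835/3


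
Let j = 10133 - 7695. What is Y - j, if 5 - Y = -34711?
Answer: 32278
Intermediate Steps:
j = 2438
Y = 34716 (Y = 5 - 1*(-34711) = 5 + 34711 = 34716)
Y - j = 34716 - 1*2438 = 34716 - 2438 = 32278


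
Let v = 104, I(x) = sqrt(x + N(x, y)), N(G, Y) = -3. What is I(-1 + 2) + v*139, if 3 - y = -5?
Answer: 14456 + I*sqrt(2) ≈ 14456.0 + 1.4142*I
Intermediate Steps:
y = 8 (y = 3 - 1*(-5) = 3 + 5 = 8)
I(x) = sqrt(-3 + x) (I(x) = sqrt(x - 3) = sqrt(-3 + x))
I(-1 + 2) + v*139 = sqrt(-3 + (-1 + 2)) + 104*139 = sqrt(-3 + 1) + 14456 = sqrt(-2) + 14456 = I*sqrt(2) + 14456 = 14456 + I*sqrt(2)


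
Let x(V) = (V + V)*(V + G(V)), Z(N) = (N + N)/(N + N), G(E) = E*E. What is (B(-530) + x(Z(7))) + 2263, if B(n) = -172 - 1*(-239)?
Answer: 2334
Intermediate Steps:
B(n) = 67 (B(n) = -172 + 239 = 67)
G(E) = E²
Z(N) = 1 (Z(N) = (2*N)/((2*N)) = (2*N)*(1/(2*N)) = 1)
x(V) = 2*V*(V + V²) (x(V) = (V + V)*(V + V²) = (2*V)*(V + V²) = 2*V*(V + V²))
(B(-530) + x(Z(7))) + 2263 = (67 + 2*1²*(1 + 1)) + 2263 = (67 + 2*1*2) + 2263 = (67 + 4) + 2263 = 71 + 2263 = 2334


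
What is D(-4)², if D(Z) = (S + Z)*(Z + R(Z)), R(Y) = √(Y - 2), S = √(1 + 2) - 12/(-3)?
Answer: 30 - 24*I*√6 ≈ 30.0 - 58.788*I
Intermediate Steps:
S = 4 + √3 (S = √3 - 12*(-1)/3 = √3 - 4*(-1) = √3 + 4 = 4 + √3 ≈ 5.7320)
R(Y) = √(-2 + Y)
D(Z) = (Z + √(-2 + Z))*(4 + Z + √3) (D(Z) = ((4 + √3) + Z)*(Z + √(-2 + Z)) = (4 + Z + √3)*(Z + √(-2 + Z)) = (Z + √(-2 + Z))*(4 + Z + √3))
D(-4)² = ((-4)² - 4*√(-2 - 4) - 4*(4 + √3) + √(-2 - 4)*(4 + √3))² = (16 - 4*I*√6 + (-16 - 4*√3) + √(-6)*(4 + √3))² = (16 - 4*I*√6 + (-16 - 4*√3) + (I*√6)*(4 + √3))² = (16 - 4*I*√6 + (-16 - 4*√3) + I*√6*(4 + √3))² = (-4*√3 - 4*I*√6 + I*√6*(4 + √3))²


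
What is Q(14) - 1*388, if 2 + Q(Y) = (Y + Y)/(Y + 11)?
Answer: -9722/25 ≈ -388.88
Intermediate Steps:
Q(Y) = -2 + 2*Y/(11 + Y) (Q(Y) = -2 + (Y + Y)/(Y + 11) = -2 + (2*Y)/(11 + Y) = -2 + 2*Y/(11 + Y))
Q(14) - 1*388 = -22/(11 + 14) - 1*388 = -22/25 - 388 = -9722/25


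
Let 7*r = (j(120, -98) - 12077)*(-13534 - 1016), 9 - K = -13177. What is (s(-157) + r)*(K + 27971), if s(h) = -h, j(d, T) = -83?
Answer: 7281870927543/7 ≈ 1.0403e+12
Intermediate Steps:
K = 13186 (K = 9 - 1*(-13177) = 9 + 13177 = 13186)
r = 176928000/7 (r = ((-83 - 12077)*(-13534 - 1016))/7 = (-12160*(-14550))/7 = (1/7)*176928000 = 176928000/7 ≈ 2.5275e+7)
(s(-157) + r)*(K + 27971) = (-1*(-157) + 176928000/7)*(13186 + 27971) = (157 + 176928000/7)*41157 = (176929099/7)*41157 = 7281870927543/7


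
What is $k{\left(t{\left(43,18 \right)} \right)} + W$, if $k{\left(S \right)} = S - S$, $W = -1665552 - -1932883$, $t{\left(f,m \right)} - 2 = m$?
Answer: $267331$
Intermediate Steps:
$t{\left(f,m \right)} = 2 + m$
$W = 267331$ ($W = -1665552 + 1932883 = 267331$)
$k{\left(S \right)} = 0$
$k{\left(t{\left(43,18 \right)} \right)} + W = 0 + 267331 = 267331$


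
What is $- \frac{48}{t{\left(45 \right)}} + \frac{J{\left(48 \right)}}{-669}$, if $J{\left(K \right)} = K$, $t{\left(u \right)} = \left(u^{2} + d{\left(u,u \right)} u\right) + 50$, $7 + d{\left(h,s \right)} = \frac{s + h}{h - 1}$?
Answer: $- \frac{887408}{9086135} \approx -0.097666$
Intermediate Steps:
$d{\left(h,s \right)} = -7 + \frac{h + s}{-1 + h}$ ($d{\left(h,s \right)} = -7 + \frac{s + h}{h - 1} = -7 + \frac{h + s}{-1 + h}$)
$t{\left(u \right)} = 50 + u^{2} + \frac{u \left(7 - 5 u\right)}{-1 + u}$ ($t{\left(u \right)} = \left(u^{2} + \frac{7 + u - 6 u}{-1 + u} u\right) + 50 = \left(u^{2} + \frac{7 - 5 u}{-1 + u} u\right) + 50 = \left(u^{2} + \frac{u \left(7 - 5 u\right)}{-1 + u}\right) + 50 = 50 + u^{2} + \frac{u \left(7 - 5 u\right)}{-1 + u}$)
$- \frac{48}{t{\left(45 \right)}} + \frac{J{\left(48 \right)}}{-669} = - \frac{48}{\frac{1}{-1 + 45} \left(-50 + 45^{3} - 6 \cdot 45^{2} + 57 \cdot 45\right)} + \frac{48}{-669} = - \frac{48}{\frac{1}{44} \left(-50 + 91125 - 12150 + 2565\right)} + 48 \left(- \frac{1}{669}\right) = - \frac{48}{\frac{1}{44} \left(-50 + 91125 - 12150 + 2565\right)} - \frac{16}{223} = - \frac{48}{\frac{1}{44} \cdot 81490} - \frac{16}{223} = - \frac{48}{\frac{40745}{22}} - \frac{16}{223} = \left(-48\right) \frac{22}{40745} - \frac{16}{223} = - \frac{1056}{40745} - \frac{16}{223} = - \frac{887408}{9086135}$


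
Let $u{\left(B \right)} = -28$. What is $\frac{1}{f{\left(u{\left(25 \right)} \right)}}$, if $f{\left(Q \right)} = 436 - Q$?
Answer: $\frac{1}{464} \approx 0.0021552$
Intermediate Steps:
$\frac{1}{f{\left(u{\left(25 \right)} \right)}} = \frac{1}{436 - -28} = \frac{1}{436 + 28} = \frac{1}{464}$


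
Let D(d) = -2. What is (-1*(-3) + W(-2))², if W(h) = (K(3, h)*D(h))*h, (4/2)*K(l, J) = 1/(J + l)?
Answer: 25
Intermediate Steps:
K(l, J) = 1/(2*(J + l))
W(h) = -h/(3 + h) (W(h) = ((1/(2*(h + 3)))*(-2))*h = ((1/(2*(3 + h)))*(-2))*h = (-1/(3 + h))*h = -h/(3 + h))
(-1*(-3) + W(-2))² = (-1*(-3) - 1*(-2)/(3 - 2))² = (3 - 1*(-2)/1)² = (3 - 1*(-2)*1)² = (3 + 2)² = 5² = 25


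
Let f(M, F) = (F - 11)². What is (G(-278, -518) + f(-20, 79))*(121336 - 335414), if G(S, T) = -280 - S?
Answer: -989468516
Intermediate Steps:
f(M, F) = (-11 + F)²
(G(-278, -518) + f(-20, 79))*(121336 - 335414) = ((-280 - 1*(-278)) + (-11 + 79)²)*(121336 - 335414) = ((-280 + 278) + 68²)*(-214078) = (-2 + 4624)*(-214078) = 4622*(-214078) = -989468516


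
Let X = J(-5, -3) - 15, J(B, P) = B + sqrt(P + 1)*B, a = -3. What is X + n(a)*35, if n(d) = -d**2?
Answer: -335 - 5*I*sqrt(2) ≈ -335.0 - 7.0711*I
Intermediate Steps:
J(B, P) = B + B*sqrt(1 + P) (J(B, P) = B + sqrt(1 + P)*B = B + B*sqrt(1 + P))
X = -20 - 5*I*sqrt(2) (X = -5*(1 + sqrt(1 - 3)) - 15 = -5*(1 + sqrt(-2)) - 15 = -5*(1 + I*sqrt(2)) - 15 = (-5 - 5*I*sqrt(2)) - 15 = -20 - 5*I*sqrt(2) ≈ -20.0 - 7.0711*I)
X + n(a)*35 = (-20 - 5*I*sqrt(2)) - 1*(-3)**2*35 = (-20 - 5*I*sqrt(2)) - 1*9*35 = (-20 - 5*I*sqrt(2)) - 9*35 = (-20 - 5*I*sqrt(2)) - 315 = -335 - 5*I*sqrt(2)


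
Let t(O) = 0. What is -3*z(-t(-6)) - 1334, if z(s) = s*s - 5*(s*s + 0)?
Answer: -1334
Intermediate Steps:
z(s) = -4*s² (z(s) = s² - 5*(s² + 0) = s² - 5*s² = -4*s²)
-3*z(-t(-6)) - 1334 = -(-12)*(-1*0)² - 1334 = -(-12)*0² - 1334 = -(-12)*0 - 1334 = -3*0 - 1334 = 0 - 1334 = -1334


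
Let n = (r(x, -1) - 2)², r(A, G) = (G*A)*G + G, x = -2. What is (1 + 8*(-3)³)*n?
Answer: -5375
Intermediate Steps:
r(A, G) = G + A*G² (r(A, G) = (A*G)*G + G = A*G² + G = G + A*G²)
n = 25 (n = (-(1 - 2*(-1)) - 2)² = (-(1 + 2) - 2)² = (-1*3 - 2)² = (-3 - 2)² = (-5)² = 25)
(1 + 8*(-3)³)*n = (1 + 8*(-3)³)*25 = (1 + 8*(-27))*25 = (1 - 216)*25 = -215*25 = -5375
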